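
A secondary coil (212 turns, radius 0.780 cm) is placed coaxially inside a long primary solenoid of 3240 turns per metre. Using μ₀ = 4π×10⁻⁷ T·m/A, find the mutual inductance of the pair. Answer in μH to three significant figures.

The outer solenoid produces a uniform field B₁ = μ₀n₁I₁ across the inner coil,
so the flux linkage is N₂Φ = N₂B₁A₂ = μ₀n₁N₂A₂·I₁, giving M = μ₀n₁N₂A₂.
A₂ = πr² = π(7.800×10^-3 m)² = 1.911×10^-4 m².
M = (4π×10⁻⁷)(3240)(212)(1.911×10^-4) = 1.650×10^-4 H.

M ≈ 165 μH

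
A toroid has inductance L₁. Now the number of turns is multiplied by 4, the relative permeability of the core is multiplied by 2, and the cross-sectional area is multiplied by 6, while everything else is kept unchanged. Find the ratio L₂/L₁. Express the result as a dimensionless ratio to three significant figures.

L₂/L₁ = 192

For a toroid, L ∝ μᵣN²A/R.
L₂/L₁ = (4)^2 × (2) × (6) = 192.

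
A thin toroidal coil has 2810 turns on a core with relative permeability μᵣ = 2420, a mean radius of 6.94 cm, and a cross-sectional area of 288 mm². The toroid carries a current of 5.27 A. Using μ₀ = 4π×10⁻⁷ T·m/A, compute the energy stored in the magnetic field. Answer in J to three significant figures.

L = μ₀μᵣN²A/(2πR) = (4π×10⁻⁷)(2420)(2810)²(2.880×10^-4)/(2π×6.940×10^-2) = 15.86 H.
U = ½LI² = ½(15.86)(5.27)² = 220.2 J.

U ≈ 220 J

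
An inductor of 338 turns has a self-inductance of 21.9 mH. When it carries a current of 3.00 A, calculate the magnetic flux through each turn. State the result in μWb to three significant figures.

From L = NΦ_B/I, the flux per turn is Φ_B = LI/N.
Φ_B = (2.190×10^-2 H)(3.00 A)/338 = 1.944×10^-4 Wb.

Φ_B ≈ 194 μWb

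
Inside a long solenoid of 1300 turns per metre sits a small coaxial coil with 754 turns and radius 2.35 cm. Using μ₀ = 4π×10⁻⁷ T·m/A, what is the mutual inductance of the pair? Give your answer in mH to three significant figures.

The outer solenoid produces a uniform field B₁ = μ₀n₁I₁ across the inner coil,
so the flux linkage is N₂Φ = N₂B₁A₂ = μ₀n₁N₂A₂·I₁, giving M = μ₀n₁N₂A₂.
A₂ = πr² = π(2.350×10^-2 m)² = 1.7349×10^-3 m².
M = (4π×10⁻⁷)(1300)(754)(1.7349×10^-3) = 2.137×10^-3 H.

M ≈ 2.14 mH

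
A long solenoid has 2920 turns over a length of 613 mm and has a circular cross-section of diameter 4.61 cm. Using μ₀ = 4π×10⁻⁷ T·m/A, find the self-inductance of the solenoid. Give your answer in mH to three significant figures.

L ≈ 29.2 mH

A = π(d/2)² = π(2.305×10^-2 m)² = 1.669×10^-3 m².
For a long solenoid, L = μ₀N²A/ℓ.
L = (4π×10⁻⁷)(2920)²(1.669×10^-3)/(0.613 m) = 2.917×10^-2 H.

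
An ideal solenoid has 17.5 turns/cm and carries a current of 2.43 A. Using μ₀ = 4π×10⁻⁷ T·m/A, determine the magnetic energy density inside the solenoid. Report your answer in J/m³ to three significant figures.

B = μ₀nI = (4π×10⁻⁷)(1.750×10^3)(2.43) = 5.344×10^-3 T.
u = B²/(2μ₀) = (5.344×10^-3)²/(2×4π×10⁻⁷) = 11.36 J/m³.

u ≈ 11.4 J/m³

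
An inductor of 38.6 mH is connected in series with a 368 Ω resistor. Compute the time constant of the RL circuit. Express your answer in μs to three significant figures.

τ ≈ 105 μs

τ = L/R = (3.860×10^-2 H)/(368 Ω) = 1.049×10^-4 s.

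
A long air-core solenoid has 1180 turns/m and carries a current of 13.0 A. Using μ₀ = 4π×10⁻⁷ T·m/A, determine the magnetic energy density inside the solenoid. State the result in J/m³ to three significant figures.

u ≈ 148 J/m³

B = μ₀nI = (4π×10⁻⁷)(1.180×10^3)(13.0) = 1.928×10^-2 T.
u = B²/(2μ₀) = (1.928×10^-2)²/(2×4π×10⁻⁷) = 147.9 J/m³.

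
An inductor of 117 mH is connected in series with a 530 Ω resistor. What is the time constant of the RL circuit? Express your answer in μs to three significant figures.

τ = L/R = (0.117 H)/(530 Ω) = 2.208×10^-4 s.

τ ≈ 221 μs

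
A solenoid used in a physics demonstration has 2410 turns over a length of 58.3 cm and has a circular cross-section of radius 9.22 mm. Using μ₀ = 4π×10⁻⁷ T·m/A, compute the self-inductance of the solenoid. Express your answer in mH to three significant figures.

L ≈ 3.34 mH

A = πr² = π(9.220×10^-3 m)² = 2.671×10^-4 m².
For a long solenoid, L = μ₀N²A/ℓ.
L = (4π×10⁻⁷)(2410)²(2.671×10^-4)/(0.583 m) = 3.343×10^-3 H.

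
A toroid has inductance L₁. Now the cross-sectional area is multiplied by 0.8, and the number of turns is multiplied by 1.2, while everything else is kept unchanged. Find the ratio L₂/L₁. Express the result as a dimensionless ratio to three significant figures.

L₂/L₁ = 1.15

For a toroid, L ∝ μᵣN²A/R.
L₂/L₁ = (0.8) × (1.2)^2 = 1.15.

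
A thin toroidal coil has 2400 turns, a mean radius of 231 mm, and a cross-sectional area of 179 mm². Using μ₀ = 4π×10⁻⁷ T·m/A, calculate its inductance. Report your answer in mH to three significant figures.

L ≈ 0.893 mH

For a thin toroid, L = μ₀N²A/(2πR).
L = (4π×10⁻⁷)(2400)²(1.790×10^-4) / (2π×0.231 m) = 8.927×10^-4 H.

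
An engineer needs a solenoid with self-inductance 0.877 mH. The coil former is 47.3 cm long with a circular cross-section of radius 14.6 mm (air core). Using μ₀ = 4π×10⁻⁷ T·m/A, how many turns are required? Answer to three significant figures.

A = πr² = π(1.460×10^-2 m)² = 6.697×10^-4 m².
From L = μ₀N²A/ℓ, N = √(Lℓ / (μ₀A)).
N = √[(8.770×10^-4)(0.473) / ((4π×10⁻⁷)×6.697×10^-4)] = √(4.929×10^5) ≈ 702.1.

N ≈ 702 turns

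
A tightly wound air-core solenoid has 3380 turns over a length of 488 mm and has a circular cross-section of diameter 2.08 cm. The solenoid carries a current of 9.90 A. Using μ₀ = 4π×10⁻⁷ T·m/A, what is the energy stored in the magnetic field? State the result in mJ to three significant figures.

A = π(d/2)² = π(1.040×10^-2 m)² = 3.398×10^-4 m².
L = μ₀N²A/ℓ = (4π×10⁻⁷)(3380)²(3.398×10^-4)/(0.488) = 9.996×10^-3 H.
U = ½LI² = ½(9.996×10^-3)(9.90)² = 0.4899 J.

U ≈ 490 mJ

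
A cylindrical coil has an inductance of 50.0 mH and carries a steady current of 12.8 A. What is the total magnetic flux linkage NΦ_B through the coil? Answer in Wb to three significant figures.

NΦ_B ≈ 0.640 Wb

From L = NΦ_B/I, the flux linkage is NΦ_B = LI.
NΦ_B = (5.000×10^-2 H)(12.8 A) = 0.64 Wb.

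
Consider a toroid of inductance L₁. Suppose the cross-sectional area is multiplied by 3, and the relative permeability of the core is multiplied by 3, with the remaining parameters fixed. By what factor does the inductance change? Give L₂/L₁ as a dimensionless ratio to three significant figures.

For a toroid, L ∝ μᵣN²A/R.
L₂/L₁ = (3) × (3) = 9.00.

L₂/L₁ = 9.00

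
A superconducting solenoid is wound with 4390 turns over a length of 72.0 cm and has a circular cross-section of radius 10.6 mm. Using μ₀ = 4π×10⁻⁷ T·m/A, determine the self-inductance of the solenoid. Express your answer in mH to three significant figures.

L ≈ 11.9 mH

A = πr² = π(1.060×10^-2 m)² = 3.530×10^-4 m².
For a long solenoid, L = μ₀N²A/ℓ.
L = (4π×10⁻⁷)(4390)²(3.530×10^-4)/(0.72 m) = 1.187×10^-2 H.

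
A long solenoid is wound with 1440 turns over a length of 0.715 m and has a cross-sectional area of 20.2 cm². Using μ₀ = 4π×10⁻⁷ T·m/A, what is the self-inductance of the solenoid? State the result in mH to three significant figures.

L ≈ 7.36 mH

A = 20.2 cm² = 2.020×10^-3 m².
For a long solenoid, L = μ₀N²A/ℓ.
L = (4π×10⁻⁷)(1440)²(2.020×10^-3)/(0.715 m) = 7.362×10^-3 H.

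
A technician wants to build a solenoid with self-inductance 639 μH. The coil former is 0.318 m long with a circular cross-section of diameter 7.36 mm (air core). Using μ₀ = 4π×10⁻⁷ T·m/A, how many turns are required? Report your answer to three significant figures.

A = π(d/2)² = π(3.680×10^-3 m)² = 4.254×10^-5 m².
From L = μ₀N²A/ℓ, N = √(Lℓ / (μ₀A)).
N = √[(6.390×10^-4)(0.318) / ((4π×10⁻⁷)×4.254×10^-5)] = √(3.801×10^6) ≈ 1949.6.

N ≈ 1950 turns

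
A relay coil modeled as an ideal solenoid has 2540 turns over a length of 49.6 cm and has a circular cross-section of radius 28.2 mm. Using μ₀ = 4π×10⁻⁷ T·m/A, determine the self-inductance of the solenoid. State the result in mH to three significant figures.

L ≈ 40.8 mH

A = πr² = π(2.820×10^-2 m)² = 2.498×10^-3 m².
For a long solenoid, L = μ₀N²A/ℓ.
L = (4π×10⁻⁷)(2540)²(2.498×10^-3)/(0.496 m) = 4.084×10^-2 H.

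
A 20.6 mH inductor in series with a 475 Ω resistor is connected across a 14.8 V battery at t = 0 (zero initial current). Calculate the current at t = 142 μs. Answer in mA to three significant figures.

I ≈ 30.0 mA

τ = L/R = 2.060×10^-2/475 = 4.337×10^-5 s; final current I_∞ = ε/R = 14.8/475 = 3.116×10^-2 A.
I(t) = I_∞(1 − e^(−t/τ)) with t/τ = 3.274.
I = (3.116×10^-2)(1 − e^(−3.274)) = 2.998×10^-2 A.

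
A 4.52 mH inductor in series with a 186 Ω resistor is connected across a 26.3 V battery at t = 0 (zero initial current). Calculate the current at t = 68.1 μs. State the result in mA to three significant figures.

τ = L/R = 4.520×10^-3/186 = 2.430×10^-5 s; final current I_∞ = ε/R = 26.3/186 = 0.1414 A.
I(t) = I_∞(1 − e^(−t/τ)) with t/τ = 2.802.
I = (0.1414)(1 − e^(−2.802)) = 0.1328 A.

I ≈ 133 mA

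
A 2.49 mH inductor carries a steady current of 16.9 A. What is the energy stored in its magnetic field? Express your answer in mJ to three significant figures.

U ≈ 356 mJ

Stored magnetic energy: U = ½LI².
U = ½(2.490×10^-3 H)(16.9 A)² = 0.3556 J.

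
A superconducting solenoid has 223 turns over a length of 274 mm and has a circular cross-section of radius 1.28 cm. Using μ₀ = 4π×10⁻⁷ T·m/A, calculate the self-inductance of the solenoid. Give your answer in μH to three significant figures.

A = πr² = π(1.280×10^-2 m)² = 5.147×10^-4 m².
For a long solenoid, L = μ₀N²A/ℓ.
L = (4π×10⁻⁷)(223)²(5.147×10^-4)/(0.274 m) = 1.174×10^-4 H.

L ≈ 117 μH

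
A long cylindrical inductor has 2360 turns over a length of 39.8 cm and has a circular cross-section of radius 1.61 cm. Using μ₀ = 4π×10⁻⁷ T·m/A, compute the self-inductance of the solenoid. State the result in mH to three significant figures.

L ≈ 14.3 mH

A = πr² = π(1.610×10^-2 m)² = 8.143×10^-4 m².
For a long solenoid, L = μ₀N²A/ℓ.
L = (4π×10⁻⁷)(2360)²(8.143×10^-4)/(0.398 m) = 1.432×10^-2 H.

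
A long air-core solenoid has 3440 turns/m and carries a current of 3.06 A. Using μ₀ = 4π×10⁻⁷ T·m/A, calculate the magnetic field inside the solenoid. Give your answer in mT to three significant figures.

B ≈ 13.2 mT

Inside a long solenoid, B = μ₀nI.
B = (4π×10⁻⁷)(3.440×10^3 m⁻¹)(3.06 A) = 1.323×10^-2 T.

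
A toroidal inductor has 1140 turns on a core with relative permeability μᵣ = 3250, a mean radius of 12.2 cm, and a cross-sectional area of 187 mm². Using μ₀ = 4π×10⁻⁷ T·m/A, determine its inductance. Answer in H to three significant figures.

L ≈ 1.29 H

For a thin toroid, L = μ₀μᵣN²A/(2πR).
L = (4π×10⁻⁷)(3250)(1140)²(1.870×10^-4) / (2π×0.122 m) = 1.2948 H.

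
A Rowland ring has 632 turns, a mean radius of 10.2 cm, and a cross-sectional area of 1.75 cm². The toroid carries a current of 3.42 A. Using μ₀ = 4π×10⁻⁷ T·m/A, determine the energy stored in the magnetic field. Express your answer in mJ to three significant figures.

U ≈ 0.802 mJ

L = μ₀N²A/(2πR) = (4π×10⁻⁷)(632)²(1.750×10^-4)/(2π×0.102) = 1.371×10^-4 H.
U = ½LI² = ½(1.371×10^-4)(3.42)² = 8.015×10^-4 J.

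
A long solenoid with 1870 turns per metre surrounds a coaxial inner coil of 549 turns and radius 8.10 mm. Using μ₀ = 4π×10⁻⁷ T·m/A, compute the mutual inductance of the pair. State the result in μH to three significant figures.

M ≈ 266 μH

The outer solenoid produces a uniform field B₁ = μ₀n₁I₁ across the inner coil,
so the flux linkage is N₂Φ = N₂B₁A₂ = μ₀n₁N₂A₂·I₁, giving M = μ₀n₁N₂A₂.
A₂ = πr² = π(8.100×10^-3 m)² = 2.061×10^-4 m².
M = (4π×10⁻⁷)(1870)(549)(2.061×10^-4) = 2.659×10^-4 H.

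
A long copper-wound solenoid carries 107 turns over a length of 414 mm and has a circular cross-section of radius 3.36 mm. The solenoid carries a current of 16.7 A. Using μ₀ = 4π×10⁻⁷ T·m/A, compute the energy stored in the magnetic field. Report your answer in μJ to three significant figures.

A = πr² = π(3.360×10^-3 m)² = 3.547×10^-5 m².
L = μ₀N²A/ℓ = (4π×10⁻⁷)(107)²(3.547×10^-5)/(0.414) = 1.233×10^-6 H.
U = ½LI² = ½(1.233×10^-6)(16.7)² = 1.719×10^-4 J.

U ≈ 172 μJ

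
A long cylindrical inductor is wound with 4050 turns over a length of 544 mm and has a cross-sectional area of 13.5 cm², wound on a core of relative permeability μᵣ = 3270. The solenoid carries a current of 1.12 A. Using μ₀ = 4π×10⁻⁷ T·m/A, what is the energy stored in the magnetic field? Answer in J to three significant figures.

U ≈ 105 J

A = 13.5 cm² = 1.350×10^-3 m².
L = μ₀μᵣN²A/ℓ = (4π×10⁻⁷)(3270)(4050)²(1.350×10^-3)/(0.544) = 167.3 H.
U = ½LI² = ½(167.3)(1.12)² = 104.9 J.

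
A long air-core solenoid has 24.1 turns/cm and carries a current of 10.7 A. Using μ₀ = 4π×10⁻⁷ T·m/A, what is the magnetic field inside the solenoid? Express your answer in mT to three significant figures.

Inside a long solenoid, B = μ₀nI.
B = (4π×10⁻⁷)(2.410×10^3 m⁻¹)(10.7 A) = 3.240×10^-2 T.

B ≈ 32.4 mT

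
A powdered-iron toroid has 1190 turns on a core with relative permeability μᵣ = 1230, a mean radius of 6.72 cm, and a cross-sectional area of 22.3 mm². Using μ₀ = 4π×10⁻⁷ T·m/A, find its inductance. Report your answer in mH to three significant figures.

For a thin toroid, L = μ₀μᵣN²A/(2πR).
L = (4π×10⁻⁷)(1230)(1190)²(2.230×10^-5) / (2π×6.720×10^-2 m) = 0.1156 H.

L ≈ 116 mH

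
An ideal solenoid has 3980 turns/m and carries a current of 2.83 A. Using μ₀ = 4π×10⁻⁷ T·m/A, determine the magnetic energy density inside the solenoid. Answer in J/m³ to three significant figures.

u ≈ 79.7 J/m³

B = μ₀nI = (4π×10⁻⁷)(3.980×10^3)(2.83) = 1.415×10^-2 T.
u = B²/(2μ₀) = (1.415×10^-2)²/(2×4π×10⁻⁷) = 79.71 J/m³.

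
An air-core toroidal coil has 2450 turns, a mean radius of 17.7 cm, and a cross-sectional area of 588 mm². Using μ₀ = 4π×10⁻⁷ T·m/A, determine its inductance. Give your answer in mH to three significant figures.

For a thin toroid, L = μ₀N²A/(2πR).
L = (4π×10⁻⁷)(2450)²(5.880×10^-4) / (2π×0.177 m) = 3.988×10^-3 H.

L ≈ 3.99 mH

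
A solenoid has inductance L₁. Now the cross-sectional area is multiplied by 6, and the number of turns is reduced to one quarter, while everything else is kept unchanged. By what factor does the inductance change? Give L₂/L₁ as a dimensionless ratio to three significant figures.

For a solenoid, L ∝ μᵣN²A/ℓ.
L₂/L₁ = (6) × (0.25)^2 = 0.375.

L₂/L₁ = 0.375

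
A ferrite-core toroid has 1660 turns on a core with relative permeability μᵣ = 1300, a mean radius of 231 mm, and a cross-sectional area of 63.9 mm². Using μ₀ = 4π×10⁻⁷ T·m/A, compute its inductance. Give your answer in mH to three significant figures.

L ≈ 198 mH

For a thin toroid, L = μ₀μᵣN²A/(2πR).
L = (4π×10⁻⁷)(1300)(1660)²(6.390×10^-5) / (2π×0.231 m) = 0.1982 H.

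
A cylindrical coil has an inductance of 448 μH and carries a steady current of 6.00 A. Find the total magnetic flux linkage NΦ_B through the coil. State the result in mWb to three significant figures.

NΦ_B ≈ 2.69 mWb

From L = NΦ_B/I, the flux linkage is NΦ_B = LI.
NΦ_B = (4.480×10^-4 H)(6.00 A) = 2.688×10^-3 Wb.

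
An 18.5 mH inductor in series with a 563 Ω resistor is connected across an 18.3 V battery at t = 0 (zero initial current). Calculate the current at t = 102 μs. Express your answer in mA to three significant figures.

τ = L/R = 1.850×10^-2/563 = 3.286×10^-5 s; final current I_∞ = ε/R = 18.3/563 = 3.250×10^-2 A.
I(t) = I_∞(1 − e^(−t/τ)) with t/τ = 3.104.
I = (3.250×10^-2)(1 − e^(−3.104)) = 3.1046×10^-2 A.

I ≈ 31.0 mA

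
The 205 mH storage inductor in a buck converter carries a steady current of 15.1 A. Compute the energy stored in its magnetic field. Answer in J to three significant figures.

Stored magnetic energy: U = ½LI².
U = ½(0.205 H)(15.1 A)² = 23.37 J.

U ≈ 23.4 J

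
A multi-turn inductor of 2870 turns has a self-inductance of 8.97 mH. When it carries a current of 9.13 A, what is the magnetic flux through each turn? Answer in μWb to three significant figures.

Φ_B ≈ 28.5 μWb

From L = NΦ_B/I, the flux per turn is Φ_B = LI/N.
Φ_B = (8.970×10^-3 H)(9.13 A)/2870 = 2.854×10^-5 Wb.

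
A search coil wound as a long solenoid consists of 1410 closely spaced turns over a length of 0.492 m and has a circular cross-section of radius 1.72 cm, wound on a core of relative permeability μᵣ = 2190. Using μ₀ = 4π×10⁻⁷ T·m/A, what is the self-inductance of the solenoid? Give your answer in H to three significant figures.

L ≈ 10.3 H

A = πr² = π(1.720×10^-2 m)² = 9.294×10^-4 m².
For a long solenoid, L = μ₀μᵣN²A/ℓ.
L = (4π×10⁻⁷)(2190)(1410)²(9.294×10^-4)/(0.492 m) = 10.34 H.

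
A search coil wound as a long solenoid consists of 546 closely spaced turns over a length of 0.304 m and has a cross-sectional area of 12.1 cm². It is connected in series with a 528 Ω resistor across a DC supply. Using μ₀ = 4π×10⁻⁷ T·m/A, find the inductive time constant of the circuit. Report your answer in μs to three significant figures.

τ ≈ 2.82 μs

A = 12.1 cm² = 1.210×10^-3 m².
L = μ₀N²A/ℓ = (4π×10⁻⁷)(546)²(1.210×10^-3)/(0.304) = 1.491×10^-3 H.
τ = L/R = (1.491×10^-3)/(528) = 2.824×10^-6 s.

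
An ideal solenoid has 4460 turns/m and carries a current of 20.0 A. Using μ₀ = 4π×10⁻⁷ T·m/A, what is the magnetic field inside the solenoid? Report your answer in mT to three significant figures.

Inside a long solenoid, B = μ₀nI.
B = (4π×10⁻⁷)(4.460×10^3 m⁻¹)(20.0 A) = 0.1121 T.

B ≈ 112 mT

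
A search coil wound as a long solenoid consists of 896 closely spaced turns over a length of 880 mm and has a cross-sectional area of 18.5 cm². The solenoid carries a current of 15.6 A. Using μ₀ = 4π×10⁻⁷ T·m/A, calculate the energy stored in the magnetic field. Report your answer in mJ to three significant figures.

U ≈ 258 mJ

A = 18.5 cm² = 1.850×10^-3 m².
L = μ₀N²A/ℓ = (4π×10⁻⁷)(896)²(1.850×10^-3)/(0.88) = 2.121×10^-3 H.
U = ½LI² = ½(2.121×10^-3)(15.6)² = 0.2581 J.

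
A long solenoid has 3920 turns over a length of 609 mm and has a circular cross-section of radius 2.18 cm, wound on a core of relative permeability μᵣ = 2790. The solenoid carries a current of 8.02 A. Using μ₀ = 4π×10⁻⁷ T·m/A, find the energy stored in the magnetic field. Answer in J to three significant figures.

U ≈ 4250 J

A = πr² = π(2.180×10^-2 m)² = 1.493×10^-3 m².
L = μ₀μᵣN²A/ℓ = (4π×10⁻⁷)(2790)(3920)²(1.493×10^-3)/(0.609) = 132.1 H.
U = ½LI² = ½(132.1)(8.02)² = 4.248×10^3 J.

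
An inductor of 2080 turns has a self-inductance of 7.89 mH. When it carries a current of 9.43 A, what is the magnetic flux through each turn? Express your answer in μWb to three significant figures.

From L = NΦ_B/I, the flux per turn is Φ_B = LI/N.
Φ_B = (7.890×10^-3 H)(9.43 A)/2080 = 3.577×10^-5 Wb.

Φ_B ≈ 35.8 μWb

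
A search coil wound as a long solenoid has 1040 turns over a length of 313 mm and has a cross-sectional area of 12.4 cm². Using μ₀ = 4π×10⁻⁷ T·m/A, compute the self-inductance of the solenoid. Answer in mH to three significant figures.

A = 12.4 cm² = 1.240×10^-3 m².
For a long solenoid, L = μ₀N²A/ℓ.
L = (4π×10⁻⁷)(1040)²(1.240×10^-3)/(0.313 m) = 5.3846×10^-3 H.

L ≈ 5.38 mH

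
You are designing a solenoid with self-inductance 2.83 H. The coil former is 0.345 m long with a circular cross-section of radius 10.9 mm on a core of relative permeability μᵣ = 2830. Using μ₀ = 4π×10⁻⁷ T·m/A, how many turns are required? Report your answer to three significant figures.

A = πr² = π(1.090×10^-2 m)² = 3.733×10^-4 m².
From L = μ₀μᵣN²A/ℓ, N = √(Lℓ / (μ₀μᵣA)).
N = √[(2.83)(0.345) / ((4π×10⁻⁷)(2830)×3.733×10^-4)] = √(7.355×10^5) ≈ 857.6.

N ≈ 858 turns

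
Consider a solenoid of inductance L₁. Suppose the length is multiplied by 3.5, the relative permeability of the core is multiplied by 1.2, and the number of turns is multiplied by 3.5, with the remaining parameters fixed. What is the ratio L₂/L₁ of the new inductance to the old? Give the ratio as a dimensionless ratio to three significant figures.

L₂/L₁ = 4.20

For a solenoid, L ∝ μᵣN²A/ℓ.
L₂/L₁ = (3.5)^-1 × (1.2) × (3.5)^2 = 4.20.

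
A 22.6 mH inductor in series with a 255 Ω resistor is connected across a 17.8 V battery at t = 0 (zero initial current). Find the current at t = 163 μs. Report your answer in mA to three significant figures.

I ≈ 58.7 mA

τ = L/R = 2.260×10^-2/255 = 8.863×10^-5 s; final current I_∞ = ε/R = 17.8/255 = 6.980×10^-2 A.
I(t) = I_∞(1 − e^(−t/τ)) with t/τ = 1.839.
I = (6.980×10^-2)(1 − e^(−1.839)) = 5.871×10^-2 A.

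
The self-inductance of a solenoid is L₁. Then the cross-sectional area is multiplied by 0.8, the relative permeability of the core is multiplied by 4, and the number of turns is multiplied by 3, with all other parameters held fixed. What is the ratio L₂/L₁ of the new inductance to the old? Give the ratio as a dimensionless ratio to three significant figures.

For a solenoid, L ∝ μᵣN²A/ℓ.
L₂/L₁ = (0.8) × (4) × (3)^2 = 28.8.

L₂/L₁ = 28.8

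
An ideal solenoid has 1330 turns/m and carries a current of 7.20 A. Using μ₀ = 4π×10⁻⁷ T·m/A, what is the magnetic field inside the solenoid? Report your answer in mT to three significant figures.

Inside a long solenoid, B = μ₀nI.
B = (4π×10⁻⁷)(1.330×10^3 m⁻¹)(7.20 A) = 1.203×10^-2 T.

B ≈ 12.0 mT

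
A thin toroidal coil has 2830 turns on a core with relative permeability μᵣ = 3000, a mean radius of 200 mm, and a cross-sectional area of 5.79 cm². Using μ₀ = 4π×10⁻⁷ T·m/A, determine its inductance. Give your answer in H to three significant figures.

For a thin toroid, L = μ₀μᵣN²A/(2πR).
L = (4π×10⁻⁷)(3000)(2830)²(5.790×10^-4) / (2π×0.2 m) = 13.91 H.

L ≈ 13.9 H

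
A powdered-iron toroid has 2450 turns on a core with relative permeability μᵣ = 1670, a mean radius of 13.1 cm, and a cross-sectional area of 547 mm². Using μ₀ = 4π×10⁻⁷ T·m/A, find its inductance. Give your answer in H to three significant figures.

For a thin toroid, L = μ₀μᵣN²A/(2πR).
L = (4π×10⁻⁷)(1670)(2450)²(5.470×10^-4) / (2π×0.131 m) = 8.371 H.

L ≈ 8.37 H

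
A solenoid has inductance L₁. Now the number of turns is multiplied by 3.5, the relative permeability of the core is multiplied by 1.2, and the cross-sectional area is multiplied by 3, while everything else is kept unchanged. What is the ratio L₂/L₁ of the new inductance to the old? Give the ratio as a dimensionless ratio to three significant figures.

For a solenoid, L ∝ μᵣN²A/ℓ.
L₂/L₁ = (3.5)^2 × (1.2) × (3) = 44.1.

L₂/L₁ = 44.1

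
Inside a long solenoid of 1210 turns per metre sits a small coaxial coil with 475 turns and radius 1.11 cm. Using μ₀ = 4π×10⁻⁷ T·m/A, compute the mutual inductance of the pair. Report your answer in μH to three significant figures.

The outer solenoid produces a uniform field B₁ = μ₀n₁I₁ across the inner coil,
so the flux linkage is N₂Φ = N₂B₁A₂ = μ₀n₁N₂A₂·I₁, giving M = μ₀n₁N₂A₂.
A₂ = πr² = π(1.110×10^-2 m)² = 3.871×10^-4 m².
M = (4π×10⁻⁷)(1210)(475)(3.871×10^-4) = 2.796×10^-4 H.

M ≈ 280 μH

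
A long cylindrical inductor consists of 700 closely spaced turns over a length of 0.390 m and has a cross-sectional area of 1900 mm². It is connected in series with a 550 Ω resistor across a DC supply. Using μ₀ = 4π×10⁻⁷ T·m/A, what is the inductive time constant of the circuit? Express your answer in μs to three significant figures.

A = 1900 mm² = 1.900×10^-3 m².
L = μ₀N²A/ℓ = (4π×10⁻⁷)(700)²(1.900×10^-3)/(0.39) = 3.000×10^-3 H.
τ = L/R = (3.000×10^-3)/(550) = 5.454×10^-6 s.

τ ≈ 5.45 μs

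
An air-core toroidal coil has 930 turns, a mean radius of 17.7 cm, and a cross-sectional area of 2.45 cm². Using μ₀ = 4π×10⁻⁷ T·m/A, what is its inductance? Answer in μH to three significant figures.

For a thin toroid, L = μ₀N²A/(2πR).
L = (4π×10⁻⁷)(930)²(2.450×10^-4) / (2π×0.177 m) = 2.394×10^-4 H.

L ≈ 239 μH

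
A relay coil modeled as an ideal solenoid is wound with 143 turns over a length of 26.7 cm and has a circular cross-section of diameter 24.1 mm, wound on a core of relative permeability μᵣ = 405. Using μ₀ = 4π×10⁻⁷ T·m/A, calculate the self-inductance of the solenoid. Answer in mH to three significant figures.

A = π(d/2)² = π(1.205×10^-2 m)² = 4.562×10^-4 m².
For a long solenoid, L = μ₀μᵣN²A/ℓ.
L = (4π×10⁻⁷)(405)(143)²(4.562×10^-4)/(0.267 m) = 1.778×10^-2 H.

L ≈ 17.8 mH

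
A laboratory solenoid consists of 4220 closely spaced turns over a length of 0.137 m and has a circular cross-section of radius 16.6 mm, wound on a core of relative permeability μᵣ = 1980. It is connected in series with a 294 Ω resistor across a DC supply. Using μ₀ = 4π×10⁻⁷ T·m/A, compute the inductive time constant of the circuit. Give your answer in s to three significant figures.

A = πr² = π(1.660×10^-2 m)² = 8.657×10^-4 m².
L = μ₀μᵣN²A/ℓ = (4π×10⁻⁷)(1980)(4220)²(8.657×10^-4)/(0.137) = 280 H.
τ = L/R = (280)/(294) = 0.9524 s.

τ ≈ 0.952 s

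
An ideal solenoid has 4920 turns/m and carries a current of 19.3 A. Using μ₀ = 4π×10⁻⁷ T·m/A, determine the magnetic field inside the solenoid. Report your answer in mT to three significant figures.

B ≈ 119 mT

Inside a long solenoid, B = μ₀nI.
B = (4π×10⁻⁷)(4.920×10^3 m⁻¹)(19.3 A) = 0.1193 T.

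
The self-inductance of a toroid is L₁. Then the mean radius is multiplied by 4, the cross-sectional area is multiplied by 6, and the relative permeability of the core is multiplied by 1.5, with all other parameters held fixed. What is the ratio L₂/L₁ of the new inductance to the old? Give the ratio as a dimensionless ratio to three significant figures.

L₂/L₁ = 2.25

For a toroid, L ∝ μᵣN²A/R.
L₂/L₁ = (4)^-1 × (6) × (1.5) = 2.25.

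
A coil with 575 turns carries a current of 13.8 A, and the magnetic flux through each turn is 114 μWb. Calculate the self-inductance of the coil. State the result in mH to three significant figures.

L ≈ 4.75 mH

Self-inductance is defined by L = NΦ_B/I (flux linkage over current).
L = (575)(1.140×10^-4 Wb)/(13.8 A) = 4.750×10^-3 H.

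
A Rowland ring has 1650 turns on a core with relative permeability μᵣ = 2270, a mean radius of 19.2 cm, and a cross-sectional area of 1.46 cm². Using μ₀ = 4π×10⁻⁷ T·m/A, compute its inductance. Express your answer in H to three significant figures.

L ≈ 0.940 H

For a thin toroid, L = μ₀μᵣN²A/(2πR).
L = (4π×10⁻⁷)(2270)(1650)²(1.460×10^-4) / (2π×0.192 m) = 0.9399 H.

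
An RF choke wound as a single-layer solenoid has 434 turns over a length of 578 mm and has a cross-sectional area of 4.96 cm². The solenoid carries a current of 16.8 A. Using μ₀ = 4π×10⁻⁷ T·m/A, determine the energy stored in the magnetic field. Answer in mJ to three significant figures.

U ≈ 28.7 mJ

A = 4.96 cm² = 4.960×10^-4 m².
L = μ₀N²A/ℓ = (4π×10⁻⁷)(434)²(4.960×10^-4)/(0.578) = 2.031×10^-4 H.
U = ½LI² = ½(2.031×10^-4)(16.8)² = 2.866×10^-2 J.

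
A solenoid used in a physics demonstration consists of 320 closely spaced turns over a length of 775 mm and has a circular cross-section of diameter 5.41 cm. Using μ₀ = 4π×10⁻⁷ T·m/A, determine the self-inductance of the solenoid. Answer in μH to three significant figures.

L ≈ 382 μH

A = π(d/2)² = π(2.705×10^-2 m)² = 2.299×10^-3 m².
For a long solenoid, L = μ₀N²A/ℓ.
L = (4π×10⁻⁷)(320)²(2.299×10^-3)/(0.775 m) = 3.817×10^-4 H.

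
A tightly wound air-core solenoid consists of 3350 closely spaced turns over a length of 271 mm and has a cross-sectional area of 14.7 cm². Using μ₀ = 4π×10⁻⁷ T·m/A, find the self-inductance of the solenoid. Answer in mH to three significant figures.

L ≈ 76.5 mH

A = 14.7 cm² = 1.470×10^-3 m².
For a long solenoid, L = μ₀N²A/ℓ.
L = (4π×10⁻⁷)(3350)²(1.470×10^-3)/(0.271 m) = 7.650×10^-2 H.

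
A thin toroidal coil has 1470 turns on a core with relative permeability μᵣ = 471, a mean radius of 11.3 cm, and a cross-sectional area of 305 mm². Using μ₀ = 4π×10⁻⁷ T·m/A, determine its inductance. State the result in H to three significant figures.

L ≈ 0.549 H

For a thin toroid, L = μ₀μᵣN²A/(2πR).
L = (4π×10⁻⁷)(471)(1470)²(3.050×10^-4) / (2π×0.113 m) = 0.5494 H.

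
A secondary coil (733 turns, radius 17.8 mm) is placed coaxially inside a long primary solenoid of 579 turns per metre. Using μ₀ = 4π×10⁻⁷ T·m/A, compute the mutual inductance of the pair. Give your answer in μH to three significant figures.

The outer solenoid produces a uniform field B₁ = μ₀n₁I₁ across the inner coil,
so the flux linkage is N₂Φ = N₂B₁A₂ = μ₀n₁N₂A₂·I₁, giving M = μ₀n₁N₂A₂.
A₂ = πr² = π(1.780×10^-2 m)² = 9.954×10^-4 m².
M = (4π×10⁻⁷)(579)(733)(9.954×10^-4) = 5.309×10^-4 H.

M ≈ 531 μH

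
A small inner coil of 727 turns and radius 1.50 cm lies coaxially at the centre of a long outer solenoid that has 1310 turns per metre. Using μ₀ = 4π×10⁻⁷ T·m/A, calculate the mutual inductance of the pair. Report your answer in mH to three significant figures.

The outer solenoid produces a uniform field B₁ = μ₀n₁I₁ across the inner coil,
so the flux linkage is N₂Φ = N₂B₁A₂ = μ₀n₁N₂A₂·I₁, giving M = μ₀n₁N₂A₂.
A₂ = πr² = π(1.500×10^-2 m)² = 7.069×10^-4 m².
M = (4π×10⁻⁷)(1310)(727)(7.069×10^-4) = 8.460×10^-4 H.

M ≈ 0.846 mH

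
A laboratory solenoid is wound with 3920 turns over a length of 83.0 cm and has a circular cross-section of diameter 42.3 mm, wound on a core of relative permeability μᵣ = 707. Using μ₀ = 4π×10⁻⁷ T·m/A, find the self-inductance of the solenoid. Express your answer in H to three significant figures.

L ≈ 23.1 H

A = π(d/2)² = π(2.115×10^-2 m)² = 1.405×10^-3 m².
For a long solenoid, L = μ₀μᵣN²A/ℓ.
L = (4π×10⁻⁷)(707)(3920)²(1.405×10^-3)/(0.83 m) = 23.12 H.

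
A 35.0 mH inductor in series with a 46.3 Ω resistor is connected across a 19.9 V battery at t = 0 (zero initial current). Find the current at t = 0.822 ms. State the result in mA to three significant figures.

I ≈ 285 mA

τ = L/R = 3.500×10^-2/46.3 = 7.559×10^-4 s; final current I_∞ = ε/R = 19.9/46.3 = 0.4298 A.
I(t) = I_∞(1 − e^(−t/τ)) with t/τ = 1.087.
I = (0.4298)(1 − e^(−1.087)) = 0.2849 A.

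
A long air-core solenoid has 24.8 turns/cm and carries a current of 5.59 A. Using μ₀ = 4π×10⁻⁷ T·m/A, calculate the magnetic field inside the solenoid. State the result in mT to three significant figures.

B ≈ 17.4 mT

Inside a long solenoid, B = μ₀nI.
B = (4π×10⁻⁷)(2.480×10^3 m⁻¹)(5.59 A) = 1.742×10^-2 T.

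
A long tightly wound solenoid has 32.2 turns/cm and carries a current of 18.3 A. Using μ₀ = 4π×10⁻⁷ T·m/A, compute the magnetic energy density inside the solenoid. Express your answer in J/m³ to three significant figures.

u ≈ 2180 J/m³

B = μ₀nI = (4π×10⁻⁷)(3.220×10^3)(18.3) = 7.4049×10^-2 T.
u = B²/(2μ₀) = (7.4049×10^-2)²/(2×4π×10⁻⁷) = 2.182×10^3 J/m³.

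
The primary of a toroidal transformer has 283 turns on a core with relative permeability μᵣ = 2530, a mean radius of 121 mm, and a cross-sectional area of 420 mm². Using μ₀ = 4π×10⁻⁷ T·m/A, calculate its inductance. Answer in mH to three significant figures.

For a thin toroid, L = μ₀μᵣN²A/(2πR).
L = (4π×10⁻⁷)(2530)(283)²(4.200×10^-4) / (2π×0.121 m) = 0.1407 H.

L ≈ 141 mH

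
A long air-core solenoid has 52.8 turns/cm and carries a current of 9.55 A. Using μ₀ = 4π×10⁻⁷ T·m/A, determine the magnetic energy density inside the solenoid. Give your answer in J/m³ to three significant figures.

u ≈ 1600 J/m³

B = μ₀nI = (4π×10⁻⁷)(5.280×10^3)(9.55) = 6.336×10^-2 T.
u = B²/(2μ₀) = (6.336×10^-2)²/(2×4π×10⁻⁷) = 1.598×10^3 J/m³.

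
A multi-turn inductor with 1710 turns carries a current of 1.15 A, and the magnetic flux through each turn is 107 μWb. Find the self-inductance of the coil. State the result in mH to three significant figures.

L ≈ 159 mH

Self-inductance is defined by L = NΦ_B/I (flux linkage over current).
L = (1710)(1.070×10^-4 Wb)/(1.15 A) = 0.1591 H.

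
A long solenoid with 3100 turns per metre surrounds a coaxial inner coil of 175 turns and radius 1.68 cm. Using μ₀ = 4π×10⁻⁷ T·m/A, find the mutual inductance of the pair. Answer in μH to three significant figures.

The outer solenoid produces a uniform field B₁ = μ₀n₁I₁ across the inner coil,
so the flux linkage is N₂Φ = N₂B₁A₂ = μ₀n₁N₂A₂·I₁, giving M = μ₀n₁N₂A₂.
A₂ = πr² = π(1.680×10^-2 m)² = 8.867×10^-4 m².
M = (4π×10⁻⁷)(3100)(175)(8.867×10^-4) = 6.0447×10^-4 H.

M ≈ 604 μH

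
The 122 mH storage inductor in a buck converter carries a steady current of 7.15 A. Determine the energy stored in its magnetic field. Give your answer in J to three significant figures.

Stored magnetic energy: U = ½LI².
U = ½(0.122 H)(7.15 A)² = 3.118 J.

U ≈ 3.12 J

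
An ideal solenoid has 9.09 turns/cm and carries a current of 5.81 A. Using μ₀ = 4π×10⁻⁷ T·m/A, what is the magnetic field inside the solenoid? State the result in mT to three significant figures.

Inside a long solenoid, B = μ₀nI.
B = (4π×10⁻⁷)(909 m⁻¹)(5.81 A) = 6.637×10^-3 T.

B ≈ 6.64 mT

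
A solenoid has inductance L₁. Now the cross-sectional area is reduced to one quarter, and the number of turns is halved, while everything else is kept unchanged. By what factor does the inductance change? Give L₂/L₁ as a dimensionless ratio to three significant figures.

For a solenoid, L ∝ μᵣN²A/ℓ.
L₂/L₁ = (0.25) × (0.5)^2 = 0.0625.

L₂/L₁ = 0.0625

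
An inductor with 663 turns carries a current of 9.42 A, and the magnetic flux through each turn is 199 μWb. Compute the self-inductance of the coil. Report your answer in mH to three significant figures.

Self-inductance is defined by L = NΦ_B/I (flux linkage over current).
L = (663)(1.990×10^-4 Wb)/(9.42 A) = 1.401×10^-2 H.

L ≈ 14.0 mH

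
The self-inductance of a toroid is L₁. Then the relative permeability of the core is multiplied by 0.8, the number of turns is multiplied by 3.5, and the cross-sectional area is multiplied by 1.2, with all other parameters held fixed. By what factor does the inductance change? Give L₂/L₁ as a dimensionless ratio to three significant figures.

For a toroid, L ∝ μᵣN²A/R.
L₂/L₁ = (0.8) × (3.5)^2 × (1.2) = 11.8.

L₂/L₁ = 11.8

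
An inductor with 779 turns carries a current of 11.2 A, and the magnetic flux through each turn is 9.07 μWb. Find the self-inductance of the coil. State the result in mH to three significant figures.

L ≈ 0.631 mH

Self-inductance is defined by L = NΦ_B/I (flux linkage over current).
L = (779)(9.070×10^-6 Wb)/(11.2 A) = 6.309×10^-4 H.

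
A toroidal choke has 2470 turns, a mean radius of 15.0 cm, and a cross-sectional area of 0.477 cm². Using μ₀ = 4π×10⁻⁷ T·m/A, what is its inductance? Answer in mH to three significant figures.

For a thin toroid, L = μ₀N²A/(2πR).
L = (4π×10⁻⁷)(2470)²(4.770×10^-5) / (2π×0.15 m) = 3.880×10^-4 H.

L ≈ 0.388 mH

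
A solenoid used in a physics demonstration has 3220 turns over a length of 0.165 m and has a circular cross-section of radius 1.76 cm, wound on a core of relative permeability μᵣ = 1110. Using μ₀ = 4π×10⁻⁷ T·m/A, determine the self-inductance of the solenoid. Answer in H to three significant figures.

A = πr² = π(1.760×10^-2 m)² = 9.731×10^-4 m².
For a long solenoid, L = μ₀μᵣN²A/ℓ.
L = (4π×10⁻⁷)(1110)(3220)²(9.731×10^-4)/(0.165 m) = 85.3 H.

L ≈ 85.3 H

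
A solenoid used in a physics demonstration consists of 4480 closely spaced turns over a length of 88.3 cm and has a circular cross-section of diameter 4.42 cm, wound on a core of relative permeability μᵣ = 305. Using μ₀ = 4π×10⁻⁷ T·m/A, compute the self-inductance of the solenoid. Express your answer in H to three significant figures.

A = π(d/2)² = π(2.210×10^-2 m)² = 1.534×10^-3 m².
For a long solenoid, L = μ₀μᵣN²A/ℓ.
L = (4π×10⁻⁷)(305)(4480)²(1.534×10^-3)/(0.883 m) = 13.37 H.

L ≈ 13.4 H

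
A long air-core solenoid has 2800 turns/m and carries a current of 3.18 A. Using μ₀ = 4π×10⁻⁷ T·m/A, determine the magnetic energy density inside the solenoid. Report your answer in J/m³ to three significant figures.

u ≈ 49.8 J/m³

B = μ₀nI = (4π×10⁻⁷)(2.800×10^3)(3.18) = 1.119×10^-2 T.
u = B²/(2μ₀) = (1.119×10^-2)²/(2×4π×10⁻⁷) = 49.81 J/m³.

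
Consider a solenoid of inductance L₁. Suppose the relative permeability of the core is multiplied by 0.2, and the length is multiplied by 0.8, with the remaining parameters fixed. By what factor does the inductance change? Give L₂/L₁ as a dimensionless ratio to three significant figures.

For a solenoid, L ∝ μᵣN²A/ℓ.
L₂/L₁ = (0.2) × (0.8)^-1 = 0.250.

L₂/L₁ = 0.250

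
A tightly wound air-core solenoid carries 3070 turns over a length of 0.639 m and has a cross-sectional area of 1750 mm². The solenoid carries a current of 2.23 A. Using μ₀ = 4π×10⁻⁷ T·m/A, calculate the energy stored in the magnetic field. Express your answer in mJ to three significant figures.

A = 1750 mm² = 1.750×10^-3 m².
L = μ₀N²A/ℓ = (4π×10⁻⁷)(3070)²(1.750×10^-3)/(0.639) = 3.244×10^-2 H.
U = ½LI² = ½(3.244×10^-2)(2.23)² = 8.06498×10^-2 J.

U ≈ 80.6 mJ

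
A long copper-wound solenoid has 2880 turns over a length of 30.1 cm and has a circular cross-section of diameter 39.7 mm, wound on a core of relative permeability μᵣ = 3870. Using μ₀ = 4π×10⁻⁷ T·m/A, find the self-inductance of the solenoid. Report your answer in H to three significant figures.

A = π(d/2)² = π(1.985×10^-2 m)² = 1.238×10^-3 m².
For a long solenoid, L = μ₀μᵣN²A/ℓ.
L = (4π×10⁻⁷)(3870)(2880)²(1.238×10^-3)/(0.301 m) = 165.9 H.

L ≈ 166 H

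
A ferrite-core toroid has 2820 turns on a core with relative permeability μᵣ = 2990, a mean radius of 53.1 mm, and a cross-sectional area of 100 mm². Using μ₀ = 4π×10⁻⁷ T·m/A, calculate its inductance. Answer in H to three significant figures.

For a thin toroid, L = μ₀μᵣN²A/(2πR).
L = (4π×10⁻⁷)(2990)(2820)²(1.000×10^-4) / (2π×5.310×10^-2 m) = 8.956 H.

L ≈ 8.96 H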